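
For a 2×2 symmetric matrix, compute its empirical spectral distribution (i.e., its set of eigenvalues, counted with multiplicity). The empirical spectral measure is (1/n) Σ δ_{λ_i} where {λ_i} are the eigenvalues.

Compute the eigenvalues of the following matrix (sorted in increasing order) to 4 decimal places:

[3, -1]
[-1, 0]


Since M is real symmetric, both eigenvalues are real; they are the roots of det(λI − M) = λ² − (tr M) λ + det M.
tr M = 3 + 0 = 3.
det M = 3·0 − (-1)² = 0 − 1 = -1.
Characteristic polynomial: λ² − 3λ − 1 = 0.
Discriminant Δ = (tr M)² − 4·det M = 9 − (-4) = 13; √Δ = 3.605551.
λ = (tr M ± √Δ)/2 = (3 ± 3.605551)/2, giving (tr M − √Δ)/2 = -0.3028 and (tr M + √Δ)/2 = 3.3028.

Eigenvalues sorted in increasing order: [-0.3028, 3.3028].


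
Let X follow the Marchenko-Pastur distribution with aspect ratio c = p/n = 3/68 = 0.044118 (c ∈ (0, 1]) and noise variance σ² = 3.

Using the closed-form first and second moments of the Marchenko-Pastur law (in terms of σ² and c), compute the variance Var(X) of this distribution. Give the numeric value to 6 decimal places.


Recall the MP moments m_1 = E[X] = σ² and m_2 = E[X²] = σ⁴ (1 + c).
m_1 = E[X] = σ² = 3, so m_1² = 9.
m_2 = E[X²] = σ⁴ (1 + c) = 9 · (1 + 0.044118) = 9 · 1.044118 = 9.397059.
(Note m_2 − m_1² simplifies to c · σ⁴ = 0.044118 · 9.)

Var(X) = m_2 − m_1² = 9.397059 − 9 = 0.397059.


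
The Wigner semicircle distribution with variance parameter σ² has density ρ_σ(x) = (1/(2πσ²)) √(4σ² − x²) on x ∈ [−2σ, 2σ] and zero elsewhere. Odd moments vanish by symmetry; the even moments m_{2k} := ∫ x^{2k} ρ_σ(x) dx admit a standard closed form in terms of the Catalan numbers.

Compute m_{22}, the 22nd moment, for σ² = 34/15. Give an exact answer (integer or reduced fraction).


By the scaled semicircle moment identity, m_{2k} = σ^{2k} · C_k with k = 11.
C_11 = (1/(k+1)) · C(2k, k) = (1/12) · C(22, 11) = (1/12) · 705432 = 58786.
σ^{2k} = (σ²)^k = (34/15)^11 = 70188843638032384/8649755859375.

Therefore m_{22} = σ^{22} · C_11 = (70188843638032384/8649755859375) · 58786 = 4126121362105371725824/8649755859375.


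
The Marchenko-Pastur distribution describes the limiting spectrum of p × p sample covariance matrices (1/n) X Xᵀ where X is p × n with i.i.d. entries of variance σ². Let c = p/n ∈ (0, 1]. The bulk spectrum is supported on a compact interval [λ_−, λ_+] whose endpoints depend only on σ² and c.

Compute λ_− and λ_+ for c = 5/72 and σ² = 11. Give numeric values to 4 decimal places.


c = 5/72 = 0.069444; √c = 0.263523.
λ_− = σ² (1 − √c)² = 11 · (1 − 0.263523)² = 11 · (0.736477)² = 5.966380.
λ_+ = σ² (1 + √c)² = 11 · (1 + 0.263523)² = 11 · (1.263523)² = 17.561398.

Rounded to 4 decimal places: λ_− ≈ 5.9664, λ_+ ≈ 17.5614.


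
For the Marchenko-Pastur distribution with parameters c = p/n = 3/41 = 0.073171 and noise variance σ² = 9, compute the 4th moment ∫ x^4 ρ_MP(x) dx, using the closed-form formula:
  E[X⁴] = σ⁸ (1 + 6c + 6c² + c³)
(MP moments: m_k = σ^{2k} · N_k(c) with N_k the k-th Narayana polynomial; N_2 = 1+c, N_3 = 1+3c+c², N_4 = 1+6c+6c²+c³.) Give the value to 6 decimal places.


E[X⁴] = σ⁸ (1 + 6c + 6c² + c³) (fourth MP moment). With σ² = 9 (so σ⁸ = 6561) and c = 3/41 = 0.073171: E[X⁴] = 6561 · (1 + 6·0.073171 + 6·(0.073171)² + (0.073171)³) = 6561 · 1.471540.

So E[X^4] = 9654.773146.


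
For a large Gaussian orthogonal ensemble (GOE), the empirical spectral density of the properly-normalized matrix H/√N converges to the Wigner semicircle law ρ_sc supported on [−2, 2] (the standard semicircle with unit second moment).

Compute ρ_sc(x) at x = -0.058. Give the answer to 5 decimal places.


ρ_sc(x) = (1/(2π)) √(4 − x²). With x = -0.058:
  4 − x² = 4 − (-0.058)² = 4 − 0.003364 = 3.996636.
  √(4 − x²) = 1.999159.
  1/(2π) = 0.159155.
  ρ_sc(-0.058) = 0.159155 · 1.999159 = 0.318176.

Rounded to 5 decimal places: ρ_sc(-0.058) ≈ 0.31818.


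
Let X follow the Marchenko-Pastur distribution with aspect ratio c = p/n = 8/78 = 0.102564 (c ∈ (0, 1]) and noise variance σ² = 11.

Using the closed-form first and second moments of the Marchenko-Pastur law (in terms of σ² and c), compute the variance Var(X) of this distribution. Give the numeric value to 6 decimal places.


Recall the MP moments m_1 = E[X] = σ² and m_2 = E[X²] = σ⁴ (1 + c).
m_1 = E[X] = σ² = 11, so m_1² = 121.
m_2 = E[X²] = σ⁴ (1 + c) = 121 · (1 + 0.102564) = 121 · 1.102564 = 133.410256.
(Note m_2 − m_1² simplifies to c · σ⁴ = 0.102564 · 121.)

Var(X) = m_2 − m_1² = 133.410256 − 121 = 12.410256.


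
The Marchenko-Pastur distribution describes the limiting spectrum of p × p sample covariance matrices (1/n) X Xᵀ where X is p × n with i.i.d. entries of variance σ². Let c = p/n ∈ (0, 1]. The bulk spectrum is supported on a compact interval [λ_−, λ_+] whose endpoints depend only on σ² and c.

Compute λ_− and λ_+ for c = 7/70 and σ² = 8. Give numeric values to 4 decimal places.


c = 7/70 = 0.100000; √c = 0.316228.
λ_− = σ² (1 − √c)² = 8 · (1 − 0.316228)² = 8 · (0.683772)² = 3.740356.
λ_+ = σ² (1 + √c)² = 8 · (1 + 0.316228)² = 8 · (1.316228)² = 13.859644.

Rounded to 4 decimal places: λ_− ≈ 3.7404, λ_+ ≈ 13.8596.


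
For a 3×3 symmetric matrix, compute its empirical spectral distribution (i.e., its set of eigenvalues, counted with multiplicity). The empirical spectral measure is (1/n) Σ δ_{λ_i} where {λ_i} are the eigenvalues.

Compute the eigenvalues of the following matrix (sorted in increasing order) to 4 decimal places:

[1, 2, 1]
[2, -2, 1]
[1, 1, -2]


Since M is real symmetric, all three eigenvalues are real; they are the roots of det(λI − M) = λ³ − (tr M) λ² + s λ − det M, where s is the sum of the principal 2×2 minors.
tr M = 1 + (-2) + (-2) = -3.
s = (1·(-2) − 2²) + (1·(-2) − 1²) + ((-2)·(-2) − 1²) = -6 + (-3) + 3 = -6.
det M (expand along row 1) = 1·3 − 2·(-5) + 1·4 = 17.
Characteristic polynomial: λ³ + 3λ² − 6λ − 17 = 0.
Substitute λ = y + (tr M)/3 = y − 1.000000 to remove the quadratic term: y³ + p·y + q = 0 with p = s − (tr M)²/3 = -9.000000 and q = −2(tr M)³/27 + (tr M)·s/3 − det M = -9.000000.
Three real roots ⇒ use the trigonometric (Viète) form: r = 2√(−p/3) = 3.464102, φ = arccos(3q/(p·r)) = arccos(0.866025) = 0.523599 rad.
y_k = r·cos(φ/3 − 2πk/3) for k = 0, 1, 2 gives y = 3.411474, -1.184793, -2.226682.
λ_k = y_k − 1.000000 gives λ = 2.4115, -2.1848, -3.2267 (check: the sum is -3.0000 = tr M).

Eigenvalues sorted in increasing order: [-3.2267, -2.1848, 2.4115].


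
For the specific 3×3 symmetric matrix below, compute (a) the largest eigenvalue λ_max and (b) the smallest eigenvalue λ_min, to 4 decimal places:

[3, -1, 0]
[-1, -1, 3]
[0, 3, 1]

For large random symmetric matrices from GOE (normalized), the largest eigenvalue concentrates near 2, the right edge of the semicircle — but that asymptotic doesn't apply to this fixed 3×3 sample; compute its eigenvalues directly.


Since M is real symmetric, all three eigenvalues are real; they are the roots of det(λI − M) = λ³ − (tr M) λ² + s λ − det M, where s is the sum of the principal 2×2 minors.
tr M = 3 + (-1) + 1 = 3.
s = (3·(-1) − (-1)²) + (3·1 − 0²) + ((-1)·1 − 3²) = -4 + 3 + (-10) = -11.
det M (expand along row 1) = 3·(-10) − (-1)·(-1) + 0·(-3) = -31.
Characteristic polynomial: λ³ − 3λ² − 11λ + 31 = 0.
Substitute λ = y + (tr M)/3 = y + 1.000000 to remove the quadratic term: y³ + p·y + q = 0 with p = s − (tr M)²/3 = -14.000000 and q = −2(tr M)³/27 + (tr M)·s/3 − det M = 18.000000.
Three real roots ⇒ use the trigonometric (Viète) form: r = 2√(−p/3) = 4.320494, φ = arccos(3q/(p·r)) = arccos(-0.892755) = 2.674220 rad.
y_k = r·cos(φ/3 − 2πk/3) for k = 0, 1, 2 gives y = 2.714645, 1.553523, -4.268169.
λ_k = y_k + 1.000000 gives λ = 3.7146, 2.5535, -3.2682 (check: the sum is 3.0000 = tr M).

Hence λ_max = 3.7146 and λ_min = -3.2682.


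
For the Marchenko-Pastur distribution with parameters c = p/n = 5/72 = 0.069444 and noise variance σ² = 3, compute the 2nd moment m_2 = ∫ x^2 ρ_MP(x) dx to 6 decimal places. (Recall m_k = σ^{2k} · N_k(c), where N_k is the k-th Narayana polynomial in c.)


E[X²] = σ⁴ (1 + c) (second MP moment). With σ² = 3 (so σ⁴ = 9) and c = 5/72 = 0.069444: E[X²] = 9 · (1 + 0.069444) = 9 · 1.069444.

So E[X^2] = 9.625000.


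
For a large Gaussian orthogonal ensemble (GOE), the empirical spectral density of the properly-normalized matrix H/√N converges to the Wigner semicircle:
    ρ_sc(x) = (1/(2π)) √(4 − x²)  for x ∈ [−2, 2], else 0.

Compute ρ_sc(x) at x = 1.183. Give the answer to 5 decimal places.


ρ_sc(x) = (1/(2π)) √(4 − x²). With x = 1.183:
  4 − x² = 4 − (1.183)² = 4 − 1.399489 = 2.600511.
  √(4 − x²) = 1.612610.
  1/(2π) = 0.159155.
  ρ_sc(1.183) = 0.159155 · 1.612610 = 0.256655.

Rounded to 5 decimal places: ρ_sc(1.183) ≈ 0.25665.


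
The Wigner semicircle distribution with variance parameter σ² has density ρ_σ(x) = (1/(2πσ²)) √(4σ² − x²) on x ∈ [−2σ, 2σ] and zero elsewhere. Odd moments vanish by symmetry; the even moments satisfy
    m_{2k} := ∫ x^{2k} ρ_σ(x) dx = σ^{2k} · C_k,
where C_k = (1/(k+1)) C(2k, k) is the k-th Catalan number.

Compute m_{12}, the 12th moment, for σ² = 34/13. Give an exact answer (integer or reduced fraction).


By the scaled semicircle moment identity, m_{2k} = σ^{2k} · C_k with k = 6.
C_6 = (1/(k+1)) · C(2k, k) = (1/7) · C(12, 6) = (1/7) · 924 = 132.
σ^{2k} = (σ²)^k = (34/13)^6 = 1544804416/4826809.

Therefore m_{12} = σ^{12} · C_6 = (1544804416/4826809) · 132 = 203914182912/4826809.


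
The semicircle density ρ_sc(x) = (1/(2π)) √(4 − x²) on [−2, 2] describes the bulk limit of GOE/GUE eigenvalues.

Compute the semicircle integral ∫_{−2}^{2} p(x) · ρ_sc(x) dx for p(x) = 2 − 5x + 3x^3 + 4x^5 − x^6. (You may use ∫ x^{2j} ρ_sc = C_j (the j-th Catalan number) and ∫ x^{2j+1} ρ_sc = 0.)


Write p(x) = Σ a_i x^i, split into monomials and integrate each against ρ_sc separately.
Using ∫ x^{2j} ρ_sc = C_j = (1/(j+1)) C(2j, j) (Catalan numbers) and ∫ x^{2j+1} ρ_sc = 0 (odd monomials vanish by symmetry):
  i = 0 (even): a_0 · C_{0} = 2 · 1 = 2
  i = 1 (odd): ∫ x^1 ρ_sc = 0 (vanishes)
  i = 3 (odd): ∫ x^3 ρ_sc = 0 (vanishes)
  i = 5 (odd): ∫ x^5 ρ_sc = 0 (vanishes)
  i = 6 (even): a_6 · C_{3} = -1 · 5 = -5

Summing the contributions: ∫_{−2}^{2} p(x) ρ_sc(x) dx = 2 + (-5) = -3.


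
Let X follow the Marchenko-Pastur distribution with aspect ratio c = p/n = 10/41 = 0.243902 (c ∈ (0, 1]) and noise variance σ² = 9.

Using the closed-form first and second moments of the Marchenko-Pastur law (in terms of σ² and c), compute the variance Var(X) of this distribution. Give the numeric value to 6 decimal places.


Recall the MP moments m_1 = E[X] = σ² and m_2 = E[X²] = σ⁴ (1 + c).
m_1 = E[X] = σ² = 9, so m_1² = 81.
m_2 = E[X²] = σ⁴ (1 + c) = 81 · (1 + 0.243902) = 81 · 1.243902 = 100.756098.
(Note m_2 − m_1² simplifies to c · σ⁴ = 0.243902 · 81.)

Var(X) = m_2 − m_1² = 100.756098 − 81 = 19.756098.


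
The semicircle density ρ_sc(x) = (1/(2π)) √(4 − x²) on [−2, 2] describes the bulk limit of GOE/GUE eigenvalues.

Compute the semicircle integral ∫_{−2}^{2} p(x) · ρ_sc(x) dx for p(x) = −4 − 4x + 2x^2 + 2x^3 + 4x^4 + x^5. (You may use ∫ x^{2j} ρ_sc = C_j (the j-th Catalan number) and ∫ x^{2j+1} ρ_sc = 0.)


Write p(x) = Σ a_i x^i, split into monomials and integrate each against ρ_sc separately.
Using ∫ x^{2j} ρ_sc = C_j = (1/(j+1)) C(2j, j) (Catalan numbers) and ∫ x^{2j+1} ρ_sc = 0 (odd monomials vanish by symmetry):
  i = 0 (even): a_0 · C_{0} = -4 · 1 = -4
  i = 1 (odd): ∫ x^1 ρ_sc = 0 (vanishes)
  i = 2 (even): a_2 · C_{1} = 2 · 1 = 2
  i = 3 (odd): ∫ x^3 ρ_sc = 0 (vanishes)
  i = 4 (even): a_4 · C_{2} = 4 · 2 = 8
  i = 5 (odd): ∫ x^5 ρ_sc = 0 (vanishes)

Summing the contributions: ∫_{−2}^{2} p(x) ρ_sc(x) dx = (-4) + 2 + 8 = 6.


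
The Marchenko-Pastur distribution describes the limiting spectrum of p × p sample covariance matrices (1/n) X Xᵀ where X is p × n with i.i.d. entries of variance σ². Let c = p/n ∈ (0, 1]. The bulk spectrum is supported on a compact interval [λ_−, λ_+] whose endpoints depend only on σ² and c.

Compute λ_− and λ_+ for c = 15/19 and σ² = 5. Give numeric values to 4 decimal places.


c = 15/19 = 0.789474; √c = 0.888523.
λ_− = σ² (1 − √c)² = 5 · (1 − 0.888523)² = 5 · (0.111477)² = 0.062135.
λ_+ = σ² (1 + √c)² = 5 · (1 + 0.888523)² = 5 · (1.888523)² = 17.832602.

Rounded to 4 decimal places: λ_− ≈ 0.0621, λ_+ ≈ 17.8326.


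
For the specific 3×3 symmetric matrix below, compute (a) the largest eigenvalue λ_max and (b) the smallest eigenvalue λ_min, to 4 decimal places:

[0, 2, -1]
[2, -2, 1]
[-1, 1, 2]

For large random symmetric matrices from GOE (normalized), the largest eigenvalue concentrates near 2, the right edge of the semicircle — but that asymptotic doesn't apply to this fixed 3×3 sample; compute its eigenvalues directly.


Since M is real symmetric, all three eigenvalues are real; they are the roots of det(λI − M) = λ³ − (tr M) λ² + s λ − det M, where s is the sum of the principal 2×2 minors.
tr M = 0 + (-2) + 2 = 0.
s = (0·(-2) − 2²) + (0·2 − (-1)²) + ((-2)·2 − 1²) = -4 + (-1) + (-5) = -10.
det M (expand along row 1) = 0·(-5) − 2·5 + (-1)·0 = -10.
Characteristic polynomial: λ³ − 10λ + 10 = 0.
Substitute λ = y + (tr M)/3 = y + 0.000000 to remove the quadratic term: y³ + p·y + q = 0 with p = s − (tr M)²/3 = -10.000000 and q = −2(tr M)³/27 + (tr M)·s/3 − det M = 10.000000.
Three real roots ⇒ use the trigonometric (Viète) form: r = 2√(−p/3) = 3.651484, φ = arccos(3q/(p·r)) = arccos(-0.821584) = 2.534980 rad.
y_k = r·cos(φ/3 − 2πk/3) for k = 0, 1, 2 gives y = 2.423622, 1.153467, -3.577089.
λ_k = y_k + 0.000000 gives λ = 2.4236, 1.1535, -3.5771 (check: the sum is 0.0000 = tr M).

Hence λ_max = 2.4236 and λ_min = -3.5771.


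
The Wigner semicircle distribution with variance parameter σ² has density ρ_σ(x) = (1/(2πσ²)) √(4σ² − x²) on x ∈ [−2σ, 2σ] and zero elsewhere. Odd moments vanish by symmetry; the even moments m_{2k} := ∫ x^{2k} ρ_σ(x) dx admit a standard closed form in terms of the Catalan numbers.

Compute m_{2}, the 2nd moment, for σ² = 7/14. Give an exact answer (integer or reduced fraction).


By the scaled semicircle moment identity, m_{2k} = σ^{2k} · C_k with k = 1.
C_1 = (1/(k+1)) · C(2k, k) = (1/2) · C(2, 1) = (1/2) · 2 = 1.
σ^{2k} = (σ²)^k = (7/14)^1 = 1/2.

Therefore m_{2} = σ^{2} · C_1 = (1/2) · 1 = 1/2.


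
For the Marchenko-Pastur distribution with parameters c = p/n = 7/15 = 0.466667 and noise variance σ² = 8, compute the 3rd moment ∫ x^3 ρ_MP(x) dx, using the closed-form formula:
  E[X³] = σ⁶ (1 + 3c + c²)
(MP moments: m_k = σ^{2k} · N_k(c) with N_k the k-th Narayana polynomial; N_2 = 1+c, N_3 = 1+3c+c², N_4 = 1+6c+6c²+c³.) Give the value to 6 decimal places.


E[X³] = σ⁶ (1 + 3c + c²) (third MP moment). With σ² = 8 (so σ⁶ = 512) and c = 7/15 = 0.466667: E[X³] = 512 · (1 + 3·0.466667 + (0.466667)²) = 512 · 2.617778.

So E[X^3] = 1340.302222.


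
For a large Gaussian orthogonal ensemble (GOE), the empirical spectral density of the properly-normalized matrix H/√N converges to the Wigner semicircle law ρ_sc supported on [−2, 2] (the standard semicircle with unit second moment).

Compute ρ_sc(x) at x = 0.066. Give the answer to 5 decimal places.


ρ_sc(x) = (1/(2π)) √(4 − x²). With x = 0.066:
  4 − x² = 4 − (0.066)² = 4 − 0.004356 = 3.995644.
  √(4 − x²) = 1.998911.
  1/(2π) = 0.159155.
  ρ_sc(0.066) = 0.159155 · 1.998911 = 0.318137.

Rounded to 5 decimal places: ρ_sc(0.066) ≈ 0.31814.


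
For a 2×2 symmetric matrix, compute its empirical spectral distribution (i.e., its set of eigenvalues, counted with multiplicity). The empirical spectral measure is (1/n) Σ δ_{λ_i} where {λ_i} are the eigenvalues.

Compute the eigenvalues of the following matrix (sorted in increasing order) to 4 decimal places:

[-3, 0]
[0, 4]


Since M is real symmetric, both eigenvalues are real; they are the roots of det(λI − M) = λ² − (tr M) λ + det M.
tr M = -3 + 4 = 1.
det M = (-3)·4 − 0² = -12 − 0 = -12.
Characteristic polynomial: λ² − λ − 12 = 0.
Discriminant Δ = (tr M)² − 4·det M = 1 − (-48) = 49; √Δ = 7.000000.
λ = (tr M ± √Δ)/2 = (1 ± 7.000000)/2, giving (tr M − √Δ)/2 = -3.0000 and (tr M + √Δ)/2 = 4.0000.

Eigenvalues sorted in increasing order: [-3.0000, 4.0000].


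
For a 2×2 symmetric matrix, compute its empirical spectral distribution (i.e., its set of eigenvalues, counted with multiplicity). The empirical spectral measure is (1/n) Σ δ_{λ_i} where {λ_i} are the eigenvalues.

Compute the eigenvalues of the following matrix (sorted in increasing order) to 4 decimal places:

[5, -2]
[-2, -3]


Since M is real symmetric, both eigenvalues are real; they are the roots of det(λI − M) = λ² − (tr M) λ + det M.
tr M = 5 + (-3) = 2.
det M = 5·(-3) − (-2)² = -15 − 4 = -19.
Characteristic polynomial: λ² − 2λ − 19 = 0.
Discriminant Δ = (tr M)² − 4·det M = 4 − (-76) = 80; √Δ = 8.944272.
λ = (tr M ± √Δ)/2 = (2 ± 8.944272)/2, giving (tr M − √Δ)/2 = -3.4721 and (tr M + √Δ)/2 = 5.4721.

Eigenvalues sorted in increasing order: [-3.4721, 5.4721].


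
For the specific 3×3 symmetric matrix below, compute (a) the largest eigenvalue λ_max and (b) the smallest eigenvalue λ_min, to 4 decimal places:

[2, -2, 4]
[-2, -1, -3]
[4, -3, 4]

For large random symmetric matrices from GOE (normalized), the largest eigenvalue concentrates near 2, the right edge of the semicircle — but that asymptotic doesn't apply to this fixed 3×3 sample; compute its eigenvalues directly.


Since M is real symmetric, all three eigenvalues are real; they are the roots of det(λI − M) = λ³ − (tr M) λ² + s λ − det M, where s is the sum of the principal 2×2 minors.
tr M = 2 + (-1) + 4 = 5.
s = (2·(-1) − (-2)²) + (2·4 − 4²) + ((-1)·4 − (-3)²) = -6 + (-8) + (-13) = -27.
det M (expand along row 1) = 2·(-13) − (-2)·4 + 4·10 = 22.
Characteristic polynomial: λ³ − 5λ² − 27λ − 22 = 0.
Substitute λ = y + (tr M)/3 = y + 1.666667 to remove the quadratic term: y³ + p·y + q = 0 with p = s − (tr M)²/3 = -35.333333 and q = −2(tr M)³/27 + (tr M)·s/3 − det M = -76.259259.
Three real roots ⇒ use the trigonometric (Viète) form: r = 2√(−p/3) = 6.863753, φ = arccos(3q/(p·r)) = arccos(0.943338) = 0.338245 rad.
y_k = r·cos(φ/3 − 2πk/3) for k = 0, 1, 2 gives y = 6.820173, -2.741309, -4.078864.
λ_k = y_k + 1.666667 gives λ = 8.4868, -1.0746, -2.4122 (check: the sum is 5.0000 = tr M).

Hence λ_max = 8.4868 and λ_min = -2.4122.


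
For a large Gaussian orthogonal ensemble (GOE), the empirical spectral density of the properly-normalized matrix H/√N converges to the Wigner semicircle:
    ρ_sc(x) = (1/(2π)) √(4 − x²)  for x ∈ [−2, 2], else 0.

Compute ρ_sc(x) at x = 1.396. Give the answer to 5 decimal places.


ρ_sc(x) = (1/(2π)) √(4 − x²). With x = 1.396:
  4 − x² = 4 − (1.396)² = 4 − 1.948816 = 2.051184.
  √(4 − x²) = 1.432196.
  1/(2π) = 0.159155.
  ρ_sc(1.396) = 0.159155 · 1.432196 = 0.227941.

Rounded to 5 decimal places: ρ_sc(1.396) ≈ 0.22794.


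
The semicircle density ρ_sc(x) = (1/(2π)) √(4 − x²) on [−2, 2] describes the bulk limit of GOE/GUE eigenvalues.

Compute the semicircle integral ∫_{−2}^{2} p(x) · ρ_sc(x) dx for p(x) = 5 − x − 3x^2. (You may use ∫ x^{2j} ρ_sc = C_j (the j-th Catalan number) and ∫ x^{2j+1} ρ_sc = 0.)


Write p(x) = Σ a_i x^i, split into monomials and integrate each against ρ_sc separately.
Using ∫ x^{2j} ρ_sc = C_j = (1/(j+1)) C(2j, j) (Catalan numbers) and ∫ x^{2j+1} ρ_sc = 0 (odd monomials vanish by symmetry):
  i = 0 (even): a_0 · C_{0} = 5 · 1 = 5
  i = 1 (odd): ∫ x^1 ρ_sc = 0 (vanishes)
  i = 2 (even): a_2 · C_{1} = -3 · 1 = -3

Summing the contributions: ∫_{−2}^{2} p(x) ρ_sc(x) dx = 5 + (-3) = 2.


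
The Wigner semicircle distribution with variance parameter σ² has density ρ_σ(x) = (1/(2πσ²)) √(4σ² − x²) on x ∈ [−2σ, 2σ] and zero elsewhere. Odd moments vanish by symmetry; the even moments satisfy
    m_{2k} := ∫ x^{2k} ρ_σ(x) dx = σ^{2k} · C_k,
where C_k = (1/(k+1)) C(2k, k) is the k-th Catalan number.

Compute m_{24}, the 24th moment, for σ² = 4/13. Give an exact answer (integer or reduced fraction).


By the scaled semicircle moment identity, m_{2k} = σ^{2k} · C_k with k = 12.
C_12 = (1/(k+1)) · C(2k, k) = (1/13) · C(24, 12) = (1/13) · 2704156 = 208012.
σ^{2k} = (σ²)^k = (4/13)^12 = 16777216/23298085122481.

Therefore m_{24} = σ^{24} · C_12 = (16777216/23298085122481) · 208012 = 3489862254592/23298085122481.


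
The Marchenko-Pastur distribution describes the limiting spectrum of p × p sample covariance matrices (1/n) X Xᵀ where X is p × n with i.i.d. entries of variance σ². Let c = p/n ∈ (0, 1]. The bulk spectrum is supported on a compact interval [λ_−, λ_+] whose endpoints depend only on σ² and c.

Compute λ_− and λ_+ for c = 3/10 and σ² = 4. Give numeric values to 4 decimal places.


c = 3/10 = 0.300000; √c = 0.547723.
λ_− = σ² (1 − √c)² = 4 · (1 − 0.547723)² = 4 · (0.452277)² = 0.818220.
λ_+ = σ² (1 + √c)² = 4 · (1 + 0.547723)² = 4 · (1.547723)² = 9.581780.

Rounded to 4 decimal places: λ_− ≈ 0.8182, λ_+ ≈ 9.5818.


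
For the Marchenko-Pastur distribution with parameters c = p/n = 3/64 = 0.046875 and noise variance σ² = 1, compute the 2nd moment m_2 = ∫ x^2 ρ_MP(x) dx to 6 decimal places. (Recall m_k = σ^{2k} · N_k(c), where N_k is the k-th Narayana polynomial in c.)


E[X²] = σ⁴ (1 + c) (second MP moment). With σ² = 1 (so σ⁴ = 1) and c = 3/64 = 0.046875: E[X²] = 1 · (1 + 0.046875) = 1 · 1.046875.

So E[X^2] = 1.046875.


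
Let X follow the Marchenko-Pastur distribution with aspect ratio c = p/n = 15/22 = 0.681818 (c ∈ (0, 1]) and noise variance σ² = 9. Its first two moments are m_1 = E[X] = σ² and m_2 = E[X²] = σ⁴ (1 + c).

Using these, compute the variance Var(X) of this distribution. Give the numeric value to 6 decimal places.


m_1 = E[X] = σ² = 9, so m_1² = 81.
m_2 = E[X²] = σ⁴ (1 + c) = 81 · (1 + 0.681818) = 81 · 1.681818 = 136.227273.
(Note m_2 − m_1² simplifies to c · σ⁴ = 0.681818 · 81.)

Var(X) = m_2 − m_1² = 136.227273 − 81 = 55.227273.


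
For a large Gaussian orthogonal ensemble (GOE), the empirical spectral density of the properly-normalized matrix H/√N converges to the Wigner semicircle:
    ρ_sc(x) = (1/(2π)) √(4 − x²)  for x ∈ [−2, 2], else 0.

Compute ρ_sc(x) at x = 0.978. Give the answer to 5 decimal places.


ρ_sc(x) = (1/(2π)) √(4 − x²). With x = 0.978:
  4 − x² = 4 − (0.978)² = 4 − 0.956484 = 3.043516.
  √(4 − x²) = 1.744568.
  1/(2π) = 0.159155.
  ρ_sc(0.978) = 0.159155 · 1.744568 = 0.277657.

Rounded to 5 decimal places: ρ_sc(0.978) ≈ 0.27766.


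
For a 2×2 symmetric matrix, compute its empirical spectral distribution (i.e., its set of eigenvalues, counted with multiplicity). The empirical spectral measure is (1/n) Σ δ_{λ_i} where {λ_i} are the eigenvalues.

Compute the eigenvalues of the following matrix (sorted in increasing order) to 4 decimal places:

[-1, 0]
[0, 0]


Since M is real symmetric, both eigenvalues are real; they are the roots of det(λI − M) = λ² − (tr M) λ + det M.
tr M = -1 + 0 = -1.
det M = (-1)·0 − 0² = 0 − 0 = 0.
Characteristic polynomial: λ² + λ = 0.
Discriminant Δ = (tr M)² − 4·det M = 1 − 0 = 1; √Δ = 1.000000.
λ = (tr M ± √Δ)/2 = (-1 ± 1.000000)/2, giving (tr M − √Δ)/2 = -1.0000 and (tr M + √Δ)/2 = 0.0000.

Eigenvalues sorted in increasing order: [-1.0000, 0.0000].


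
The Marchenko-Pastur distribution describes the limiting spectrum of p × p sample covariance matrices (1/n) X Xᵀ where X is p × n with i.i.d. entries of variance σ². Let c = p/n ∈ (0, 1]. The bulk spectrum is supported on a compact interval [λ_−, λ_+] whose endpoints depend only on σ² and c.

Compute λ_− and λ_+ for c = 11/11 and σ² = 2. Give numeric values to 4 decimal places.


c = 11/11 = 1.000000; √c = 1.000000.
λ_− = σ² (1 − √c)² = 2 · (1 − 1.000000)² = 2 · (0.000000)² = 0.000000.
λ_+ = σ² (1 + √c)² = 2 · (1 + 1.000000)² = 2 · (2.000000)² = 8.000000.

Rounded to 4 decimal places: λ_− ≈ 0.0000, λ_+ ≈ 8.0000.


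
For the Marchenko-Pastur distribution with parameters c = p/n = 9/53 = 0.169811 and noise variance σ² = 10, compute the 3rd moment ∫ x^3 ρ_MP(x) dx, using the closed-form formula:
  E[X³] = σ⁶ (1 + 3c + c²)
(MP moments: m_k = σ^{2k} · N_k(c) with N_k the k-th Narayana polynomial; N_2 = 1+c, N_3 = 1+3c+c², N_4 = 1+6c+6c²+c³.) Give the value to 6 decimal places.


E[X³] = σ⁶ (1 + 3c + c²) (third MP moment). With σ² = 10 (so σ⁶ = 1000) and c = 9/53 = 0.169811: E[X³] = 1000 · (1 + 3·0.169811 + (0.169811)²) = 1000 · 1.538270.

So E[X^3] = 1538.269847.


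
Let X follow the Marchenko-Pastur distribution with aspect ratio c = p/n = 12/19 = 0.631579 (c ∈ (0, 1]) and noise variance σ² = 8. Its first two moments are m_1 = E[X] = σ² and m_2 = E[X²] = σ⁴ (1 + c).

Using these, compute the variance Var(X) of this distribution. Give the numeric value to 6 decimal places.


m_1 = E[X] = σ² = 8, so m_1² = 64.
m_2 = E[X²] = σ⁴ (1 + c) = 64 · (1 + 0.631579) = 64 · 1.631579 = 104.421053.
(Note m_2 − m_1² simplifies to c · σ⁴ = 0.631579 · 64.)

Var(X) = m_2 − m_1² = 104.421053 − 64 = 40.421053.


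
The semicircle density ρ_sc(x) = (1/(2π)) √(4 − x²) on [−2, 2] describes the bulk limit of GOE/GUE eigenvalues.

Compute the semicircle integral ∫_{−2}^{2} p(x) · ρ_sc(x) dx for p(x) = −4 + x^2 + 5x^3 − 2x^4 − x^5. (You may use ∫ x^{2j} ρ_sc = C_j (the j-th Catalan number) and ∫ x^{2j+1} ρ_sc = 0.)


Write p(x) = Σ a_i x^i, split into monomials and integrate each against ρ_sc separately.
Using ∫ x^{2j} ρ_sc = C_j = (1/(j+1)) C(2j, j) (Catalan numbers) and ∫ x^{2j+1} ρ_sc = 0 (odd monomials vanish by symmetry):
  i = 0 (even): a_0 · C_{0} = -4 · 1 = -4
  i = 2 (even): a_2 · C_{1} = 1 · 1 = 1
  i = 3 (odd): ∫ x^3 ρ_sc = 0 (vanishes)
  i = 4 (even): a_4 · C_{2} = -2 · 2 = -4
  i = 5 (odd): ∫ x^5 ρ_sc = 0 (vanishes)

Summing the contributions: ∫_{−2}^{2} p(x) ρ_sc(x) dx = (-4) + 1 + (-4) = -7.


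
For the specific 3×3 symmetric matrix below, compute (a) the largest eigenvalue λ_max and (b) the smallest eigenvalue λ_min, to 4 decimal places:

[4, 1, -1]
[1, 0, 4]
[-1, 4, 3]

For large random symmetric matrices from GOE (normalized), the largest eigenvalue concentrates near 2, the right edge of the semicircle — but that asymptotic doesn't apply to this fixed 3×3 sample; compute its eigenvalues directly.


Since M is real symmetric, all three eigenvalues are real; they are the roots of det(λI − M) = λ³ − (tr M) λ² + s λ − det M, where s is the sum of the principal 2×2 minors.
tr M = 4 + 0 + 3 = 7.
s = (4·0 − 1²) + (4·3 − (-1)²) + (0·3 − 4²) = -1 + 11 + (-16) = -6.
det M (expand along row 1) = 4·(-16) − 1·7 + (-1)·4 = -75.
Characteristic polynomial: λ³ − 7λ² − 6λ + 75 = 0.
Substitute λ = y + (tr M)/3 = y + 2.333333 to remove the quadratic term: y³ + p·y + q = 0 with p = s − (tr M)²/3 = -22.333333 and q = −2(tr M)³/27 + (tr M)·s/3 − det M = 35.592593.
Three real roots ⇒ use the trigonometric (Viète) form: r = 2√(−p/3) = 5.456902, φ = arccos(3q/(p·r)) = arccos(-0.876155) = 2.638624 rad.
y_k = r·cos(φ/3 − 2πk/3) for k = 0, 1, 2 gives y = 3.478800, 1.901589, -5.380388.
λ_k = y_k + 2.333333 gives λ = 5.8121, 4.2349, -3.0471 (check: the sum is 7.0000 = tr M).

Hence λ_max = 5.8121 and λ_min = -3.0471.


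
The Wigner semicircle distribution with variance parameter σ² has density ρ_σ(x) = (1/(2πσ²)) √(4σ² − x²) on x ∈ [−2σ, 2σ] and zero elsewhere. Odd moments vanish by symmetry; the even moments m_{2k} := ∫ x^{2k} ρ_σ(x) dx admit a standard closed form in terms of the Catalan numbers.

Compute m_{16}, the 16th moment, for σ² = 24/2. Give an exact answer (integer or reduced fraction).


By the scaled semicircle moment identity, m_{2k} = σ^{2k} · C_k with k = 8.
C_8 = (1/(k+1)) · C(2k, k) = (1/9) · C(16, 8) = (1/9) · 12870 = 1430.
σ^{2k} = (σ²)^k = (24/2)^8 = 429981696.

Therefore m_{16} = σ^{16} · C_8 = 429981696 · 1430 = 614873825280.


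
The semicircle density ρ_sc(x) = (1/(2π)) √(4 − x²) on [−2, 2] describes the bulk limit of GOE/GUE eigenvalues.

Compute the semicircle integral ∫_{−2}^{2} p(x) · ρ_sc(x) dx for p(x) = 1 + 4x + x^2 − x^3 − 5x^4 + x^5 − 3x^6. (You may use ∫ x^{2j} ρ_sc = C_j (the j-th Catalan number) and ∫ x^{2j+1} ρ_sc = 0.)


Write p(x) = Σ a_i x^i, split into monomials and integrate each against ρ_sc separately.
Using ∫ x^{2j} ρ_sc = C_j = (1/(j+1)) C(2j, j) (Catalan numbers) and ∫ x^{2j+1} ρ_sc = 0 (odd monomials vanish by symmetry):
  i = 0 (even): a_0 · C_{0} = 1 · 1 = 1
  i = 1 (odd): ∫ x^1 ρ_sc = 0 (vanishes)
  i = 2 (even): a_2 · C_{1} = 1 · 1 = 1
  i = 3 (odd): ∫ x^3 ρ_sc = 0 (vanishes)
  i = 4 (even): a_4 · C_{2} = -5 · 2 = -10
  i = 5 (odd): ∫ x^5 ρ_sc = 0 (vanishes)
  i = 6 (even): a_6 · C_{3} = -3 · 5 = -15

Summing the contributions: ∫_{−2}^{2} p(x) ρ_sc(x) dx = 1 + 1 + (-10) + (-15) = -23.


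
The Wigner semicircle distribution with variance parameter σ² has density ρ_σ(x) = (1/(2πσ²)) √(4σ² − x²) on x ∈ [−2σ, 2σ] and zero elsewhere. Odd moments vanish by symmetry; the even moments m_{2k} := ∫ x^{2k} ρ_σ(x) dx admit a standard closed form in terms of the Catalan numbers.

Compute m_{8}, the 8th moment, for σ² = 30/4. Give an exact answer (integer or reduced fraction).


By the scaled semicircle moment identity, m_{2k} = σ^{2k} · C_k with k = 4.
C_4 = (1/(k+1)) · C(2k, k) = (1/5) · C(8, 4) = (1/5) · 70 = 14.
σ^{2k} = (σ²)^k = (30/4)^4 = 50625/16.

Therefore m_{8} = σ^{8} · C_4 = (50625/16) · 14 = 354375/8.


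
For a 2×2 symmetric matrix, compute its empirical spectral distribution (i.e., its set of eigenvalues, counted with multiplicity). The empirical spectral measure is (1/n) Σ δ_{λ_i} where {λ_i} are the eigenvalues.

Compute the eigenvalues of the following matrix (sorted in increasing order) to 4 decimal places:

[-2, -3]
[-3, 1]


Since M is real symmetric, both eigenvalues are real; they are the roots of det(λI − M) = λ² − (tr M) λ + det M.
tr M = -2 + 1 = -1.
det M = (-2)·1 − (-3)² = -2 − 9 = -11.
Characteristic polynomial: λ² + λ − 11 = 0.
Discriminant Δ = (tr M)² − 4·det M = 1 − (-44) = 45; √Δ = 6.708204.
λ = (tr M ± √Δ)/2 = (-1 ± 6.708204)/2, giving (tr M − √Δ)/2 = -3.8541 and (tr M + √Δ)/2 = 2.8541.

Eigenvalues sorted in increasing order: [-3.8541, 2.8541].


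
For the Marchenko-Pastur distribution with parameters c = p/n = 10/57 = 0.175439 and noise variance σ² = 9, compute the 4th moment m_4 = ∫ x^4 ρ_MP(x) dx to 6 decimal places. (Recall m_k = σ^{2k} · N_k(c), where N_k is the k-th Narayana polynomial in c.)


E[X⁴] = σ⁸ (1 + 6c + 6c² + c³) (fourth MP moment). With σ² = 9 (so σ⁸ = 6561) and c = 10/57 = 0.175439: E[X⁴] = 6561 · (1 + 6·0.175439 + 6·(0.175439)² + (0.175439)³) = 6561 · 2.242704.

So E[X^4] = 14714.378043.


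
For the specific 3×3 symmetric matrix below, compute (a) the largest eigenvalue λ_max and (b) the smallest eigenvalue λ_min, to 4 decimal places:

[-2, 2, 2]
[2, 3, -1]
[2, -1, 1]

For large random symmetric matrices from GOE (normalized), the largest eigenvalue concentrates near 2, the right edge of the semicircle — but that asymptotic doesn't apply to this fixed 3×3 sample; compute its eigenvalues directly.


Since M is real symmetric, all three eigenvalues are real; they are the roots of det(λI − M) = λ³ − (tr M) λ² + s λ − det M, where s is the sum of the principal 2×2 minors.
tr M = -2 + 3 + 1 = 2.
s = ((-2)·3 − 2²) + ((-2)·1 − 2²) + (3·1 − (-1)²) = -10 + (-6) + 2 = -14.
det M (expand along row 1) = (-2)·2 − 2·4 + 2·(-8) = -28.
Characteristic polynomial: λ³ − 2λ² − 14λ + 28 = 0.
Substitute λ = y + (tr M)/3 = y + 0.666667 to remove the quadratic term: y³ + p·y + q = 0 with p = s − (tr M)²/3 = -15.333333 and q = −2(tr M)³/27 + (tr M)·s/3 − det M = 18.074074.
Three real roots ⇒ use the trigonometric (Viète) form: r = 2√(−p/3) = 4.521553, φ = arccos(3q/(p·r)) = arccos(-0.782083) = 2.468798 rad.
y_k = r·cos(φ/3 − 2πk/3) for k = 0, 1, 2 gives y = 3.074991, 1.333333, -4.408324.
λ_k = y_k + 0.666667 gives λ = 3.7417, 2.0000, -3.7417 (check: the sum is 2.0000 = tr M).

Hence λ_max = 3.7417 and λ_min = -3.7417.


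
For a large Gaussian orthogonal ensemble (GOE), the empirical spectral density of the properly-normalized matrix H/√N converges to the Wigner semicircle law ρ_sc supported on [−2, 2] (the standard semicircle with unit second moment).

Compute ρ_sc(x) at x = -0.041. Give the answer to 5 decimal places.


ρ_sc(x) = (1/(2π)) √(4 − x²). With x = -0.041:
  4 − x² = 4 − (-0.041)² = 4 − 0.001681 = 3.998319.
  √(4 − x²) = 1.999580.
  1/(2π) = 0.159155.
  ρ_sc(-0.041) = 0.159155 · 1.999580 = 0.318243.

Rounded to 5 decimal places: ρ_sc(-0.041) ≈ 0.31824.


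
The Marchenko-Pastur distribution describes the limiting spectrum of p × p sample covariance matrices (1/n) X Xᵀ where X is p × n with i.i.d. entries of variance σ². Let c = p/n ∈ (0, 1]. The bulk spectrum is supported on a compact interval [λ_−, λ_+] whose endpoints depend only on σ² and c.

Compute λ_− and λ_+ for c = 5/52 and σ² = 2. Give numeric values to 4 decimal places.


c = 5/52 = 0.096154; √c = 0.310087.
λ_− = σ² (1 − √c)² = 2 · (1 − 0.310087)² = 2 · (0.689913)² = 0.951960.
λ_+ = σ² (1 + √c)² = 2 · (1 + 0.310087)² = 2 · (1.310087)² = 3.432655.

Rounded to 4 decimal places: λ_− ≈ 0.9520, λ_+ ≈ 3.4327.


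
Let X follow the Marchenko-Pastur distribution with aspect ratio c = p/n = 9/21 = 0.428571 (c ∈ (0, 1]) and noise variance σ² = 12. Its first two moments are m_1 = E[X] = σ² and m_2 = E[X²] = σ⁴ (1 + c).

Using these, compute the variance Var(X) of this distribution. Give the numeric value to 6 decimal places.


m_1 = E[X] = σ² = 12, so m_1² = 144.
m_2 = E[X²] = σ⁴ (1 + c) = 144 · (1 + 0.428571) = 144 · 1.428571 = 205.714286.
(Note m_2 − m_1² simplifies to c · σ⁴ = 0.428571 · 144.)

Var(X) = m_2 − m_1² = 205.714286 − 144 = 61.714286.


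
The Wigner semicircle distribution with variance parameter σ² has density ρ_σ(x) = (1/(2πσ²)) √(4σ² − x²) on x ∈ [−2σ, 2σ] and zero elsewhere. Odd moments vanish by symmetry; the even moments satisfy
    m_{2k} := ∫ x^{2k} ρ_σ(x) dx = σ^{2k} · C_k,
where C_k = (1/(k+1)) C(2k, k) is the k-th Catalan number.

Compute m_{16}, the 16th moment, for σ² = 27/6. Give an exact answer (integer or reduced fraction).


By the scaled semicircle moment identity, m_{2k} = σ^{2k} · C_k with k = 8.
C_8 = (1/(k+1)) · C(2k, k) = (1/9) · C(16, 8) = (1/9) · 12870 = 1430.
σ^{2k} = (σ²)^k = (27/6)^8 = 43046721/256.

Therefore m_{16} = σ^{16} · C_8 = (43046721/256) · 1430 = 30778405515/128.


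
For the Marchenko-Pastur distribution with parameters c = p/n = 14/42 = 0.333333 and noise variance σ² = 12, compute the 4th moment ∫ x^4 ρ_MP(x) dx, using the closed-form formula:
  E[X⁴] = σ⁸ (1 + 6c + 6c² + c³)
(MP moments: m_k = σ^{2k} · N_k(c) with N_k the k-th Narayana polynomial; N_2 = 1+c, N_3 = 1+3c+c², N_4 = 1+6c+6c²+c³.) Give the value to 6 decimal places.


E[X⁴] = σ⁸ (1 + 6c + 6c² + c³) (fourth MP moment). With σ² = 12 (so σ⁸ = 20736) and c = 14/42 = 0.333333: E[X⁴] = 20736 · (1 + 6·0.333333 + 6·(0.333333)² + (0.333333)³) = 20736 · 3.703704.

So E[X^4] = 76800.000000.


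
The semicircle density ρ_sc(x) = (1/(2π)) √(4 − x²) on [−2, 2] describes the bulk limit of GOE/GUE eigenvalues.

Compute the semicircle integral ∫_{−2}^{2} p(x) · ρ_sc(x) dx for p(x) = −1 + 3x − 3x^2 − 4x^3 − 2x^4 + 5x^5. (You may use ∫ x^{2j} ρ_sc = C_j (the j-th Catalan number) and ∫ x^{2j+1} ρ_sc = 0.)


Write p(x) = Σ a_i x^i, split into monomials and integrate each against ρ_sc separately.
Using ∫ x^{2j} ρ_sc = C_j = (1/(j+1)) C(2j, j) (Catalan numbers) and ∫ x^{2j+1} ρ_sc = 0 (odd monomials vanish by symmetry):
  i = 0 (even): a_0 · C_{0} = -1 · 1 = -1
  i = 1 (odd): ∫ x^1 ρ_sc = 0 (vanishes)
  i = 2 (even): a_2 · C_{1} = -3 · 1 = -3
  i = 3 (odd): ∫ x^3 ρ_sc = 0 (vanishes)
  i = 4 (even): a_4 · C_{2} = -2 · 2 = -4
  i = 5 (odd): ∫ x^5 ρ_sc = 0 (vanishes)

Summing the contributions: ∫_{−2}^{2} p(x) ρ_sc(x) dx = (-1) + (-3) + (-4) = -8.


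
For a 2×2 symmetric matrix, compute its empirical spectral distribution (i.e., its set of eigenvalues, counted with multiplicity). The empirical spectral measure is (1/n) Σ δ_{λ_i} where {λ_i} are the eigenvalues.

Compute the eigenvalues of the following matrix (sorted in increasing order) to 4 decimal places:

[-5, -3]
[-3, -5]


Since M is real symmetric, both eigenvalues are real; they are the roots of det(λI − M) = λ² − (tr M) λ + det M.
tr M = -5 + (-5) = -10.
det M = (-5)·(-5) − (-3)² = 25 − 9 = 16.
Characteristic polynomial: λ² + 10λ + 16 = 0.
Discriminant Δ = (tr M)² − 4·det M = 100 − 64 = 36; √Δ = 6.000000.
λ = (tr M ± √Δ)/2 = (-10 ± 6.000000)/2, giving (tr M − √Δ)/2 = -8.0000 and (tr M + √Δ)/2 = -2.0000.

Eigenvalues sorted in increasing order: [-8.0000, -2.0000].


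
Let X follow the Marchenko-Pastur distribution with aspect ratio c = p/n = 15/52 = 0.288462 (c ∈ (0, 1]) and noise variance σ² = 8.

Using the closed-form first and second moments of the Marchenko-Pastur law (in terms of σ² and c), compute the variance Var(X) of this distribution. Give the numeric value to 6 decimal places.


Recall the MP moments m_1 = E[X] = σ² and m_2 = E[X²] = σ⁴ (1 + c).
m_1 = E[X] = σ² = 8, so m_1² = 64.
m_2 = E[X²] = σ⁴ (1 + c) = 64 · (1 + 0.288462) = 64 · 1.288462 = 82.461538.
(Note m_2 − m_1² simplifies to c · σ⁴ = 0.288462 · 64.)

Var(X) = m_2 − m_1² = 82.461538 − 64 = 18.461538.


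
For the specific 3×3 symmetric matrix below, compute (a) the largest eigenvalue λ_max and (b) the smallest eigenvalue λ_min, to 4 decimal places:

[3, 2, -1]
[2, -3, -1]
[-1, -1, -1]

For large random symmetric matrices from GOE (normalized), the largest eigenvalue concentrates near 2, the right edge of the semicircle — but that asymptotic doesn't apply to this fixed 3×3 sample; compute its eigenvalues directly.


Since M is real symmetric, all three eigenvalues are real; they are the roots of det(λI − M) = λ³ − (tr M) λ² + s λ − det M, where s is the sum of the principal 2×2 minors.
tr M = 3 + (-3) + (-1) = -1.
s = (3·(-3) − 2²) + (3·(-1) − (-1)²) + ((-3)·(-1) − (-1)²) = -13 + (-4) + 2 = -15.
det M (expand along row 1) = 3·2 − 2·(-3) + (-1)·(-5) = 17.
Characteristic polynomial: λ³ + λ² − 15λ − 17 = 0.
Substitute λ = y + (tr M)/3 = y − 0.333333 to remove the quadratic term: y³ + p·y + q = 0 with p = s − (tr M)²/3 = -15.333333 and q = −2(tr M)³/27 + (tr M)·s/3 − det M = -11.925926.
Three real roots ⇒ use the trigonometric (Viète) form: r = 2√(−p/3) = 4.521553, φ = arccos(3q/(p·r)) = arccos(0.516047) = 1.028567 rad.
y_k = r·cos(φ/3 − 2πk/3) for k = 0, 1, 2 gives y = 4.258392, -0.812797, -3.445595.
λ_k = y_k − 0.333333 gives λ = 3.9251, -1.1461, -3.7789 (check: the sum is -1.0000 = tr M).

Hence λ_max = 3.9251 and λ_min = -3.7789.
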